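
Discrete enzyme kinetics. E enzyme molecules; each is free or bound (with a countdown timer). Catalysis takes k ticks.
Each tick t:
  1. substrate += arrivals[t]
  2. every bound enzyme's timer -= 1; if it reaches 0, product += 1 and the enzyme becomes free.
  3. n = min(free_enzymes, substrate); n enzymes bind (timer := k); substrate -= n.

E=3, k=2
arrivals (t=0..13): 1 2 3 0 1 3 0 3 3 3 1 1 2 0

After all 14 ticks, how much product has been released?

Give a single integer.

t=0: arr=1 -> substrate=0 bound=1 product=0
t=1: arr=2 -> substrate=0 bound=3 product=0
t=2: arr=3 -> substrate=2 bound=3 product=1
t=3: arr=0 -> substrate=0 bound=3 product=3
t=4: arr=1 -> substrate=0 bound=3 product=4
t=5: arr=3 -> substrate=1 bound=3 product=6
t=6: arr=0 -> substrate=0 bound=3 product=7
t=7: arr=3 -> substrate=1 bound=3 product=9
t=8: arr=3 -> substrate=3 bound=3 product=10
t=9: arr=3 -> substrate=4 bound=3 product=12
t=10: arr=1 -> substrate=4 bound=3 product=13
t=11: arr=1 -> substrate=3 bound=3 product=15
t=12: arr=2 -> substrate=4 bound=3 product=16
t=13: arr=0 -> substrate=2 bound=3 product=18

Answer: 18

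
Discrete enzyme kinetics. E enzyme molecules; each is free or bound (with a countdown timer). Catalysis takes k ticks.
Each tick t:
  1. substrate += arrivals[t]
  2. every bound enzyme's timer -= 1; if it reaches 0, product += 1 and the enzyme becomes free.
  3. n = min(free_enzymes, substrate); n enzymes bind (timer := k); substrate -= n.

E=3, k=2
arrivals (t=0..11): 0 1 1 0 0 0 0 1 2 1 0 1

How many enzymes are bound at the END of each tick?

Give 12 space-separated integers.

t=0: arr=0 -> substrate=0 bound=0 product=0
t=1: arr=1 -> substrate=0 bound=1 product=0
t=2: arr=1 -> substrate=0 bound=2 product=0
t=3: arr=0 -> substrate=0 bound=1 product=1
t=4: arr=0 -> substrate=0 bound=0 product=2
t=5: arr=0 -> substrate=0 bound=0 product=2
t=6: arr=0 -> substrate=0 bound=0 product=2
t=7: arr=1 -> substrate=0 bound=1 product=2
t=8: arr=2 -> substrate=0 bound=3 product=2
t=9: arr=1 -> substrate=0 bound=3 product=3
t=10: arr=0 -> substrate=0 bound=1 product=5
t=11: arr=1 -> substrate=0 bound=1 product=6

Answer: 0 1 2 1 0 0 0 1 3 3 1 1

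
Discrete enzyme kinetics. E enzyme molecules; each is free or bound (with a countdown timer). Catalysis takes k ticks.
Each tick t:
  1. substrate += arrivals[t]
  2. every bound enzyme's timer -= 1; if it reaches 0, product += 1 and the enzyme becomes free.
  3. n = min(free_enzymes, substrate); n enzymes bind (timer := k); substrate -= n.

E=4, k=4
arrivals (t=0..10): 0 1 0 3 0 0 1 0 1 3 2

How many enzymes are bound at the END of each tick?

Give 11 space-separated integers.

t=0: arr=0 -> substrate=0 bound=0 product=0
t=1: arr=1 -> substrate=0 bound=1 product=0
t=2: arr=0 -> substrate=0 bound=1 product=0
t=3: arr=3 -> substrate=0 bound=4 product=0
t=4: arr=0 -> substrate=0 bound=4 product=0
t=5: arr=0 -> substrate=0 bound=3 product=1
t=6: arr=1 -> substrate=0 bound=4 product=1
t=7: arr=0 -> substrate=0 bound=1 product=4
t=8: arr=1 -> substrate=0 bound=2 product=4
t=9: arr=3 -> substrate=1 bound=4 product=4
t=10: arr=2 -> substrate=2 bound=4 product=5

Answer: 0 1 1 4 4 3 4 1 2 4 4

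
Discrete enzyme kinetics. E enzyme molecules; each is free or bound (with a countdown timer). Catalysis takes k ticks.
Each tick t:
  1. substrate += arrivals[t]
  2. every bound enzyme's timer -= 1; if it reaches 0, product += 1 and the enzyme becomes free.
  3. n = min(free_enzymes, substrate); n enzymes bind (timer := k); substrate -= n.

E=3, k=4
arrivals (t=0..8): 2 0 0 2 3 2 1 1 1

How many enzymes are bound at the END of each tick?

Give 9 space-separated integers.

Answer: 2 2 2 3 3 3 3 3 3

Derivation:
t=0: arr=2 -> substrate=0 bound=2 product=0
t=1: arr=0 -> substrate=0 bound=2 product=0
t=2: arr=0 -> substrate=0 bound=2 product=0
t=3: arr=2 -> substrate=1 bound=3 product=0
t=4: arr=3 -> substrate=2 bound=3 product=2
t=5: arr=2 -> substrate=4 bound=3 product=2
t=6: arr=1 -> substrate=5 bound=3 product=2
t=7: arr=1 -> substrate=5 bound=3 product=3
t=8: arr=1 -> substrate=4 bound=3 product=5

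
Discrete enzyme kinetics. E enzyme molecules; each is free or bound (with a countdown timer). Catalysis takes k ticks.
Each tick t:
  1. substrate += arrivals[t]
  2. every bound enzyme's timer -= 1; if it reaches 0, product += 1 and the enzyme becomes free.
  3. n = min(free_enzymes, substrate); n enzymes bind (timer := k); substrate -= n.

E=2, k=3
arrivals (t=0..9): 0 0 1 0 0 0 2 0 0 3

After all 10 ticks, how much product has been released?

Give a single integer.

t=0: arr=0 -> substrate=0 bound=0 product=0
t=1: arr=0 -> substrate=0 bound=0 product=0
t=2: arr=1 -> substrate=0 bound=1 product=0
t=3: arr=0 -> substrate=0 bound=1 product=0
t=4: arr=0 -> substrate=0 bound=1 product=0
t=5: arr=0 -> substrate=0 bound=0 product=1
t=6: arr=2 -> substrate=0 bound=2 product=1
t=7: arr=0 -> substrate=0 bound=2 product=1
t=8: arr=0 -> substrate=0 bound=2 product=1
t=9: arr=3 -> substrate=1 bound=2 product=3

Answer: 3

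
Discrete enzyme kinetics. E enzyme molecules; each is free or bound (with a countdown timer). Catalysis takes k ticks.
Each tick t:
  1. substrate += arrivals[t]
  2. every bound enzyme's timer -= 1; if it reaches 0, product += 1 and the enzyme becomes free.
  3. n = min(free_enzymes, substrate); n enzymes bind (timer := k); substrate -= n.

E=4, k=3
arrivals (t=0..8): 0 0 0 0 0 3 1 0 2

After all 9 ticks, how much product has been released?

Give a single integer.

Answer: 3

Derivation:
t=0: arr=0 -> substrate=0 bound=0 product=0
t=1: arr=0 -> substrate=0 bound=0 product=0
t=2: arr=0 -> substrate=0 bound=0 product=0
t=3: arr=0 -> substrate=0 bound=0 product=0
t=4: arr=0 -> substrate=0 bound=0 product=0
t=5: arr=3 -> substrate=0 bound=3 product=0
t=6: arr=1 -> substrate=0 bound=4 product=0
t=7: arr=0 -> substrate=0 bound=4 product=0
t=8: arr=2 -> substrate=0 bound=3 product=3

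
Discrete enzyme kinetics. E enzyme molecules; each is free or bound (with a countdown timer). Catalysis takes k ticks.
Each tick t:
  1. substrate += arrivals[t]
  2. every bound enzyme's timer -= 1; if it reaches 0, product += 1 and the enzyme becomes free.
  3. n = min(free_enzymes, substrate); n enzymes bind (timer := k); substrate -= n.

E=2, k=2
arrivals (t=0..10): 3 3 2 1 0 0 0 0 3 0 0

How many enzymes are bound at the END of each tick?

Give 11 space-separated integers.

Answer: 2 2 2 2 2 2 2 2 2 2 2

Derivation:
t=0: arr=3 -> substrate=1 bound=2 product=0
t=1: arr=3 -> substrate=4 bound=2 product=0
t=2: arr=2 -> substrate=4 bound=2 product=2
t=3: arr=1 -> substrate=5 bound=2 product=2
t=4: arr=0 -> substrate=3 bound=2 product=4
t=5: arr=0 -> substrate=3 bound=2 product=4
t=6: arr=0 -> substrate=1 bound=2 product=6
t=7: arr=0 -> substrate=1 bound=2 product=6
t=8: arr=3 -> substrate=2 bound=2 product=8
t=9: arr=0 -> substrate=2 bound=2 product=8
t=10: arr=0 -> substrate=0 bound=2 product=10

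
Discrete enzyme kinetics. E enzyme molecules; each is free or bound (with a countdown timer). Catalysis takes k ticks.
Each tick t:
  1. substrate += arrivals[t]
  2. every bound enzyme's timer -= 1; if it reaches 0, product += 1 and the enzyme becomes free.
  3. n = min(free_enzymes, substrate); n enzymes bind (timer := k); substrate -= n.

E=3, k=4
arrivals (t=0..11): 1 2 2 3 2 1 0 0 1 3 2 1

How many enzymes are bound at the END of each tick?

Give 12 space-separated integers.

t=0: arr=1 -> substrate=0 bound=1 product=0
t=1: arr=2 -> substrate=0 bound=3 product=0
t=2: arr=2 -> substrate=2 bound=3 product=0
t=3: arr=3 -> substrate=5 bound=3 product=0
t=4: arr=2 -> substrate=6 bound=3 product=1
t=5: arr=1 -> substrate=5 bound=3 product=3
t=6: arr=0 -> substrate=5 bound=3 product=3
t=7: arr=0 -> substrate=5 bound=3 product=3
t=8: arr=1 -> substrate=5 bound=3 product=4
t=9: arr=3 -> substrate=6 bound=3 product=6
t=10: arr=2 -> substrate=8 bound=3 product=6
t=11: arr=1 -> substrate=9 bound=3 product=6

Answer: 1 3 3 3 3 3 3 3 3 3 3 3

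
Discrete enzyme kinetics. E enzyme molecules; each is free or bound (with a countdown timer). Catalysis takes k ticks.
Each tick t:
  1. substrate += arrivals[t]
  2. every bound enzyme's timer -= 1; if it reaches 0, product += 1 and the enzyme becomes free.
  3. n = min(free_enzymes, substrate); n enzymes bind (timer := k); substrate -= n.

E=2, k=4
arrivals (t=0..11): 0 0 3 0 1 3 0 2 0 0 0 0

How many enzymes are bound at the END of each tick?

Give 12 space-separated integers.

t=0: arr=0 -> substrate=0 bound=0 product=0
t=1: arr=0 -> substrate=0 bound=0 product=0
t=2: arr=3 -> substrate=1 bound=2 product=0
t=3: arr=0 -> substrate=1 bound=2 product=0
t=4: arr=1 -> substrate=2 bound=2 product=0
t=5: arr=3 -> substrate=5 bound=2 product=0
t=6: arr=0 -> substrate=3 bound=2 product=2
t=7: arr=2 -> substrate=5 bound=2 product=2
t=8: arr=0 -> substrate=5 bound=2 product=2
t=9: arr=0 -> substrate=5 bound=2 product=2
t=10: arr=0 -> substrate=3 bound=2 product=4
t=11: arr=0 -> substrate=3 bound=2 product=4

Answer: 0 0 2 2 2 2 2 2 2 2 2 2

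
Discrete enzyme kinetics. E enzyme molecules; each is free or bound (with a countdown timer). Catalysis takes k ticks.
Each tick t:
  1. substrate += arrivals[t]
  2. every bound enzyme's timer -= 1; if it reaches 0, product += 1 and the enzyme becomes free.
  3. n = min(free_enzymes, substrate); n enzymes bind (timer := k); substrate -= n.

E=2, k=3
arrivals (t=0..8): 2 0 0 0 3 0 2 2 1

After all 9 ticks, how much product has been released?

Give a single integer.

Answer: 4

Derivation:
t=0: arr=2 -> substrate=0 bound=2 product=0
t=1: arr=0 -> substrate=0 bound=2 product=0
t=2: arr=0 -> substrate=0 bound=2 product=0
t=3: arr=0 -> substrate=0 bound=0 product=2
t=4: arr=3 -> substrate=1 bound=2 product=2
t=5: arr=0 -> substrate=1 bound=2 product=2
t=6: arr=2 -> substrate=3 bound=2 product=2
t=7: arr=2 -> substrate=3 bound=2 product=4
t=8: arr=1 -> substrate=4 bound=2 product=4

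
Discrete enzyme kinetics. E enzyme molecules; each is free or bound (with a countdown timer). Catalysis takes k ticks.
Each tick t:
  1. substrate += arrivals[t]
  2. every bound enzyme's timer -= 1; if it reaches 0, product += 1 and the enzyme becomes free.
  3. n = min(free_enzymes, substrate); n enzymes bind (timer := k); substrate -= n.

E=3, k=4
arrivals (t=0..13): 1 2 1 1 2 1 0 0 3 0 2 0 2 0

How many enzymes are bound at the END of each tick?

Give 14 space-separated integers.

t=0: arr=1 -> substrate=0 bound=1 product=0
t=1: arr=2 -> substrate=0 bound=3 product=0
t=2: arr=1 -> substrate=1 bound=3 product=0
t=3: arr=1 -> substrate=2 bound=3 product=0
t=4: arr=2 -> substrate=3 bound=3 product=1
t=5: arr=1 -> substrate=2 bound=3 product=3
t=6: arr=0 -> substrate=2 bound=3 product=3
t=7: arr=0 -> substrate=2 bound=3 product=3
t=8: arr=3 -> substrate=4 bound=3 product=4
t=9: arr=0 -> substrate=2 bound=3 product=6
t=10: arr=2 -> substrate=4 bound=3 product=6
t=11: arr=0 -> substrate=4 bound=3 product=6
t=12: arr=2 -> substrate=5 bound=3 product=7
t=13: arr=0 -> substrate=3 bound=3 product=9

Answer: 1 3 3 3 3 3 3 3 3 3 3 3 3 3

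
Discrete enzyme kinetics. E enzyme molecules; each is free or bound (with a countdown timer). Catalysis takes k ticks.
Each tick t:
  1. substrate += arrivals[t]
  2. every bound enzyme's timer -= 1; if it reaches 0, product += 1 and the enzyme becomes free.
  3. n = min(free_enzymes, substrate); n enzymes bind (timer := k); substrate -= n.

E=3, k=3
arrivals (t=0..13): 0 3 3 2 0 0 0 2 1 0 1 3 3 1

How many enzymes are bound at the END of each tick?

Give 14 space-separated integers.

t=0: arr=0 -> substrate=0 bound=0 product=0
t=1: arr=3 -> substrate=0 bound=3 product=0
t=2: arr=3 -> substrate=3 bound=3 product=0
t=3: arr=2 -> substrate=5 bound=3 product=0
t=4: arr=0 -> substrate=2 bound=3 product=3
t=5: arr=0 -> substrate=2 bound=3 product=3
t=6: arr=0 -> substrate=2 bound=3 product=3
t=7: arr=2 -> substrate=1 bound=3 product=6
t=8: arr=1 -> substrate=2 bound=3 product=6
t=9: arr=0 -> substrate=2 bound=3 product=6
t=10: arr=1 -> substrate=0 bound=3 product=9
t=11: arr=3 -> substrate=3 bound=3 product=9
t=12: arr=3 -> substrate=6 bound=3 product=9
t=13: arr=1 -> substrate=4 bound=3 product=12

Answer: 0 3 3 3 3 3 3 3 3 3 3 3 3 3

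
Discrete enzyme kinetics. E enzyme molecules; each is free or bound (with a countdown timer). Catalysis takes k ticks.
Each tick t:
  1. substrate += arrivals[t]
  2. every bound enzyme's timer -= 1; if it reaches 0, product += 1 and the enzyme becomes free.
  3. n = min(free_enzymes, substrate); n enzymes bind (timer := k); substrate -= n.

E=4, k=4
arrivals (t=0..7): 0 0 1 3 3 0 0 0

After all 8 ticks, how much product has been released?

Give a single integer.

t=0: arr=0 -> substrate=0 bound=0 product=0
t=1: arr=0 -> substrate=0 bound=0 product=0
t=2: arr=1 -> substrate=0 bound=1 product=0
t=3: arr=3 -> substrate=0 bound=4 product=0
t=4: arr=3 -> substrate=3 bound=4 product=0
t=5: arr=0 -> substrate=3 bound=4 product=0
t=6: arr=0 -> substrate=2 bound=4 product=1
t=7: arr=0 -> substrate=0 bound=3 product=4

Answer: 4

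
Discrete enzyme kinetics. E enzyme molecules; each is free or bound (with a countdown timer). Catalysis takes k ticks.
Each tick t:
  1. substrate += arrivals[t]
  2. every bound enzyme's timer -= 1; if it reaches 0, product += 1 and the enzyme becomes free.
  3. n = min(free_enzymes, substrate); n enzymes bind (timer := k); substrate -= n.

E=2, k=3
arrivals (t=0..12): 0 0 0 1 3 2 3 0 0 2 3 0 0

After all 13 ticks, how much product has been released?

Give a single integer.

t=0: arr=0 -> substrate=0 bound=0 product=0
t=1: arr=0 -> substrate=0 bound=0 product=0
t=2: arr=0 -> substrate=0 bound=0 product=0
t=3: arr=1 -> substrate=0 bound=1 product=0
t=4: arr=3 -> substrate=2 bound=2 product=0
t=5: arr=2 -> substrate=4 bound=2 product=0
t=6: arr=3 -> substrate=6 bound=2 product=1
t=7: arr=0 -> substrate=5 bound=2 product=2
t=8: arr=0 -> substrate=5 bound=2 product=2
t=9: arr=2 -> substrate=6 bound=2 product=3
t=10: arr=3 -> substrate=8 bound=2 product=4
t=11: arr=0 -> substrate=8 bound=2 product=4
t=12: arr=0 -> substrate=7 bound=2 product=5

Answer: 5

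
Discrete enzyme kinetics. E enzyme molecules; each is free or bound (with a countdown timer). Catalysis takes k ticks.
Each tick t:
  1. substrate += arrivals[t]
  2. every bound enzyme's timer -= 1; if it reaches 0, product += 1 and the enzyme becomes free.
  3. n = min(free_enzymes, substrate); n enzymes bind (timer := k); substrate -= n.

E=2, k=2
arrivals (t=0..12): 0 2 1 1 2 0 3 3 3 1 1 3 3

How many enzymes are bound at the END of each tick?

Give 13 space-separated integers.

t=0: arr=0 -> substrate=0 bound=0 product=0
t=1: arr=2 -> substrate=0 bound=2 product=0
t=2: arr=1 -> substrate=1 bound=2 product=0
t=3: arr=1 -> substrate=0 bound=2 product=2
t=4: arr=2 -> substrate=2 bound=2 product=2
t=5: arr=0 -> substrate=0 bound=2 product=4
t=6: arr=3 -> substrate=3 bound=2 product=4
t=7: arr=3 -> substrate=4 bound=2 product=6
t=8: arr=3 -> substrate=7 bound=2 product=6
t=9: arr=1 -> substrate=6 bound=2 product=8
t=10: arr=1 -> substrate=7 bound=2 product=8
t=11: arr=3 -> substrate=8 bound=2 product=10
t=12: arr=3 -> substrate=11 bound=2 product=10

Answer: 0 2 2 2 2 2 2 2 2 2 2 2 2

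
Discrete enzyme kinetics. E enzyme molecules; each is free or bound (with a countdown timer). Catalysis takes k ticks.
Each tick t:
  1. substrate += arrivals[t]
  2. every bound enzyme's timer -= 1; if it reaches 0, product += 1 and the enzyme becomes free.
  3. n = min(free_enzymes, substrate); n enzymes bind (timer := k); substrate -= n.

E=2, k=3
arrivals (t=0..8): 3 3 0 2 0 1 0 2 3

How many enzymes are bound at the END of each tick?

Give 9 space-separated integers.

t=0: arr=3 -> substrate=1 bound=2 product=0
t=1: arr=3 -> substrate=4 bound=2 product=0
t=2: arr=0 -> substrate=4 bound=2 product=0
t=3: arr=2 -> substrate=4 bound=2 product=2
t=4: arr=0 -> substrate=4 bound=2 product=2
t=5: arr=1 -> substrate=5 bound=2 product=2
t=6: arr=0 -> substrate=3 bound=2 product=4
t=7: arr=2 -> substrate=5 bound=2 product=4
t=8: arr=3 -> substrate=8 bound=2 product=4

Answer: 2 2 2 2 2 2 2 2 2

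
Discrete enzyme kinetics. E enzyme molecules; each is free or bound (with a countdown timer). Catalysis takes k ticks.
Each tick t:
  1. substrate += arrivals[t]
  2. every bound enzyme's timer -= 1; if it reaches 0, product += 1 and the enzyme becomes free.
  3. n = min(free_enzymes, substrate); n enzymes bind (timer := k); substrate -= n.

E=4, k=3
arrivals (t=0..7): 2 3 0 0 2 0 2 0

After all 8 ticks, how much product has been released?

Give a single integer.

Answer: 7

Derivation:
t=0: arr=2 -> substrate=0 bound=2 product=0
t=1: arr=3 -> substrate=1 bound=4 product=0
t=2: arr=0 -> substrate=1 bound=4 product=0
t=3: arr=0 -> substrate=0 bound=3 product=2
t=4: arr=2 -> substrate=0 bound=3 product=4
t=5: arr=0 -> substrate=0 bound=3 product=4
t=6: arr=2 -> substrate=0 bound=4 product=5
t=7: arr=0 -> substrate=0 bound=2 product=7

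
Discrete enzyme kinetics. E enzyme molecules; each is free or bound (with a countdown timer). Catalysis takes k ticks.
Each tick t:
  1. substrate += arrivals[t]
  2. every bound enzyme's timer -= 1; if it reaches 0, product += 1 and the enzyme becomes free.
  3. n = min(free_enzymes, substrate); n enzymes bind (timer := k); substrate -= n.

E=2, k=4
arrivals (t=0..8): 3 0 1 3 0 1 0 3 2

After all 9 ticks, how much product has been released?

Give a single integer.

Answer: 4

Derivation:
t=0: arr=3 -> substrate=1 bound=2 product=0
t=1: arr=0 -> substrate=1 bound=2 product=0
t=2: arr=1 -> substrate=2 bound=2 product=0
t=3: arr=3 -> substrate=5 bound=2 product=0
t=4: arr=0 -> substrate=3 bound=2 product=2
t=5: arr=1 -> substrate=4 bound=2 product=2
t=6: arr=0 -> substrate=4 bound=2 product=2
t=7: arr=3 -> substrate=7 bound=2 product=2
t=8: arr=2 -> substrate=7 bound=2 product=4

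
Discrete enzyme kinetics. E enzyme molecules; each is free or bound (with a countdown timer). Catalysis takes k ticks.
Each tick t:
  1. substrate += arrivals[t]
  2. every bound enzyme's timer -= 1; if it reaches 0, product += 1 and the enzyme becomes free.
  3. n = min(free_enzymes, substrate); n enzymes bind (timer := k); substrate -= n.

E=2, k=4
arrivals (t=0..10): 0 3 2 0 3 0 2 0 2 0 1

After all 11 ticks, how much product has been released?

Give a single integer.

Answer: 4

Derivation:
t=0: arr=0 -> substrate=0 bound=0 product=0
t=1: arr=3 -> substrate=1 bound=2 product=0
t=2: arr=2 -> substrate=3 bound=2 product=0
t=3: arr=0 -> substrate=3 bound=2 product=0
t=4: arr=3 -> substrate=6 bound=2 product=0
t=5: arr=0 -> substrate=4 bound=2 product=2
t=6: arr=2 -> substrate=6 bound=2 product=2
t=7: arr=0 -> substrate=6 bound=2 product=2
t=8: arr=2 -> substrate=8 bound=2 product=2
t=9: arr=0 -> substrate=6 bound=2 product=4
t=10: arr=1 -> substrate=7 bound=2 product=4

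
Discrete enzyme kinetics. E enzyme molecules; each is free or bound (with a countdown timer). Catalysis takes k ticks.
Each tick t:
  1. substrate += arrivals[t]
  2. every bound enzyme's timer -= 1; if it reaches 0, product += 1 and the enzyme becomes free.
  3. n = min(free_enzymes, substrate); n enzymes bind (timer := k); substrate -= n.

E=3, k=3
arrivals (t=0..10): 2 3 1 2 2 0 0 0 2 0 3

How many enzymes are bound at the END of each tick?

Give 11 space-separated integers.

t=0: arr=2 -> substrate=0 bound=2 product=0
t=1: arr=3 -> substrate=2 bound=3 product=0
t=2: arr=1 -> substrate=3 bound=3 product=0
t=3: arr=2 -> substrate=3 bound=3 product=2
t=4: arr=2 -> substrate=4 bound=3 product=3
t=5: arr=0 -> substrate=4 bound=3 product=3
t=6: arr=0 -> substrate=2 bound=3 product=5
t=7: arr=0 -> substrate=1 bound=3 product=6
t=8: arr=2 -> substrate=3 bound=3 product=6
t=9: arr=0 -> substrate=1 bound=3 product=8
t=10: arr=3 -> substrate=3 bound=3 product=9

Answer: 2 3 3 3 3 3 3 3 3 3 3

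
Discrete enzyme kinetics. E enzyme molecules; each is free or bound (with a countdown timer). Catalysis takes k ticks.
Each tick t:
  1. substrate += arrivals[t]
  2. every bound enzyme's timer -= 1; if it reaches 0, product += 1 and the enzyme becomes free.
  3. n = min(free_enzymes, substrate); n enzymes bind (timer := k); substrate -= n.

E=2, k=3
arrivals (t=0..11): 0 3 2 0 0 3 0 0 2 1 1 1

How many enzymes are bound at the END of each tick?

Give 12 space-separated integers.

t=0: arr=0 -> substrate=0 bound=0 product=0
t=1: arr=3 -> substrate=1 bound=2 product=0
t=2: arr=2 -> substrate=3 bound=2 product=0
t=3: arr=0 -> substrate=3 bound=2 product=0
t=4: arr=0 -> substrate=1 bound=2 product=2
t=5: arr=3 -> substrate=4 bound=2 product=2
t=6: arr=0 -> substrate=4 bound=2 product=2
t=7: arr=0 -> substrate=2 bound=2 product=4
t=8: arr=2 -> substrate=4 bound=2 product=4
t=9: arr=1 -> substrate=5 bound=2 product=4
t=10: arr=1 -> substrate=4 bound=2 product=6
t=11: arr=1 -> substrate=5 bound=2 product=6

Answer: 0 2 2 2 2 2 2 2 2 2 2 2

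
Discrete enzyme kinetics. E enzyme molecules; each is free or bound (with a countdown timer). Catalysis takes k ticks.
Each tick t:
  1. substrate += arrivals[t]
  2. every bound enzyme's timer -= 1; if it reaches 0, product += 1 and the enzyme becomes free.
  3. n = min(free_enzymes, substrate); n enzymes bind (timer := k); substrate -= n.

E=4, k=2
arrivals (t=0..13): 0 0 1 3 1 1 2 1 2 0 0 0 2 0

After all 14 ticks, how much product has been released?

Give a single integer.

Answer: 11

Derivation:
t=0: arr=0 -> substrate=0 bound=0 product=0
t=1: arr=0 -> substrate=0 bound=0 product=0
t=2: arr=1 -> substrate=0 bound=1 product=0
t=3: arr=3 -> substrate=0 bound=4 product=0
t=4: arr=1 -> substrate=0 bound=4 product=1
t=5: arr=1 -> substrate=0 bound=2 product=4
t=6: arr=2 -> substrate=0 bound=3 product=5
t=7: arr=1 -> substrate=0 bound=3 product=6
t=8: arr=2 -> substrate=0 bound=3 product=8
t=9: arr=0 -> substrate=0 bound=2 product=9
t=10: arr=0 -> substrate=0 bound=0 product=11
t=11: arr=0 -> substrate=0 bound=0 product=11
t=12: arr=2 -> substrate=0 bound=2 product=11
t=13: arr=0 -> substrate=0 bound=2 product=11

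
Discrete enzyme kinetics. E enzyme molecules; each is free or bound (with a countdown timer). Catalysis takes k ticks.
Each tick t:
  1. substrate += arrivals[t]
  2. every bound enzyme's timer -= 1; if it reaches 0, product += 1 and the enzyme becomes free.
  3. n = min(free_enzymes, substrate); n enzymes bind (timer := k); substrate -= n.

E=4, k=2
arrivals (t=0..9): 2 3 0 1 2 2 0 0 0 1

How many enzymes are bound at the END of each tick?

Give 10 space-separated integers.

t=0: arr=2 -> substrate=0 bound=2 product=0
t=1: arr=3 -> substrate=1 bound=4 product=0
t=2: arr=0 -> substrate=0 bound=3 product=2
t=3: arr=1 -> substrate=0 bound=2 product=4
t=4: arr=2 -> substrate=0 bound=3 product=5
t=5: arr=2 -> substrate=0 bound=4 product=6
t=6: arr=0 -> substrate=0 bound=2 product=8
t=7: arr=0 -> substrate=0 bound=0 product=10
t=8: arr=0 -> substrate=0 bound=0 product=10
t=9: arr=1 -> substrate=0 bound=1 product=10

Answer: 2 4 3 2 3 4 2 0 0 1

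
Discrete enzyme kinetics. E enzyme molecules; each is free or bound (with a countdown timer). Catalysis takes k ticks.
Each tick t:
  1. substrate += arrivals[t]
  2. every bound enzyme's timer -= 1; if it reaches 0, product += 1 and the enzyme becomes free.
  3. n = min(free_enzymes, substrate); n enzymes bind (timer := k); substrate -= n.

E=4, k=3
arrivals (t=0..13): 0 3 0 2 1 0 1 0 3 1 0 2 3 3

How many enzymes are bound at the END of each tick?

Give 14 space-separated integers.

t=0: arr=0 -> substrate=0 bound=0 product=0
t=1: arr=3 -> substrate=0 bound=3 product=0
t=2: arr=0 -> substrate=0 bound=3 product=0
t=3: arr=2 -> substrate=1 bound=4 product=0
t=4: arr=1 -> substrate=0 bound=3 product=3
t=5: arr=0 -> substrate=0 bound=3 product=3
t=6: arr=1 -> substrate=0 bound=3 product=4
t=7: arr=0 -> substrate=0 bound=1 product=6
t=8: arr=3 -> substrate=0 bound=4 product=6
t=9: arr=1 -> substrate=0 bound=4 product=7
t=10: arr=0 -> substrate=0 bound=4 product=7
t=11: arr=2 -> substrate=0 bound=3 product=10
t=12: arr=3 -> substrate=1 bound=4 product=11
t=13: arr=3 -> substrate=4 bound=4 product=11

Answer: 0 3 3 4 3 3 3 1 4 4 4 3 4 4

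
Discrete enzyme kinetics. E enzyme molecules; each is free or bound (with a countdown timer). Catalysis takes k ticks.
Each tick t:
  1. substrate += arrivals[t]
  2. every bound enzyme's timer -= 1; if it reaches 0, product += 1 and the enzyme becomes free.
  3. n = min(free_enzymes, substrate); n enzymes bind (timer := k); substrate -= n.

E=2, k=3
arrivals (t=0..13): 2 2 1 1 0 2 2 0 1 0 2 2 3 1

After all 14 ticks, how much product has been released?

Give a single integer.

Answer: 8

Derivation:
t=0: arr=2 -> substrate=0 bound=2 product=0
t=1: arr=2 -> substrate=2 bound=2 product=0
t=2: arr=1 -> substrate=3 bound=2 product=0
t=3: arr=1 -> substrate=2 bound=2 product=2
t=4: arr=0 -> substrate=2 bound=2 product=2
t=5: arr=2 -> substrate=4 bound=2 product=2
t=6: arr=2 -> substrate=4 bound=2 product=4
t=7: arr=0 -> substrate=4 bound=2 product=4
t=8: arr=1 -> substrate=5 bound=2 product=4
t=9: arr=0 -> substrate=3 bound=2 product=6
t=10: arr=2 -> substrate=5 bound=2 product=6
t=11: arr=2 -> substrate=7 bound=2 product=6
t=12: arr=3 -> substrate=8 bound=2 product=8
t=13: arr=1 -> substrate=9 bound=2 product=8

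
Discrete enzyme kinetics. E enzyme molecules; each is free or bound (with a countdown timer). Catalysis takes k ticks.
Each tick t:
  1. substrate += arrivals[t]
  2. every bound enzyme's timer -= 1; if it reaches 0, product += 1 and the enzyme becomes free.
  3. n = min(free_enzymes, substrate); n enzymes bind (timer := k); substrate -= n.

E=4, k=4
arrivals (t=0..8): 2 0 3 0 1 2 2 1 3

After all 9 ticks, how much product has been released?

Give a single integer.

Answer: 6

Derivation:
t=0: arr=2 -> substrate=0 bound=2 product=0
t=1: arr=0 -> substrate=0 bound=2 product=0
t=2: arr=3 -> substrate=1 bound=4 product=0
t=3: arr=0 -> substrate=1 bound=4 product=0
t=4: arr=1 -> substrate=0 bound=4 product=2
t=5: arr=2 -> substrate=2 bound=4 product=2
t=6: arr=2 -> substrate=2 bound=4 product=4
t=7: arr=1 -> substrate=3 bound=4 product=4
t=8: arr=3 -> substrate=4 bound=4 product=6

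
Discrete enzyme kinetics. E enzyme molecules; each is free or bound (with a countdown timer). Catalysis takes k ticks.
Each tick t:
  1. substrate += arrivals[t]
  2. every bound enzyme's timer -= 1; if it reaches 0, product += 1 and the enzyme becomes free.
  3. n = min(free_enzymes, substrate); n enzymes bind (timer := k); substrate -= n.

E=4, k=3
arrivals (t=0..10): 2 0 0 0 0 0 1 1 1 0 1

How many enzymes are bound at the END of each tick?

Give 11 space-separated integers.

Answer: 2 2 2 0 0 0 1 2 3 2 2

Derivation:
t=0: arr=2 -> substrate=0 bound=2 product=0
t=1: arr=0 -> substrate=0 bound=2 product=0
t=2: arr=0 -> substrate=0 bound=2 product=0
t=3: arr=0 -> substrate=0 bound=0 product=2
t=4: arr=0 -> substrate=0 bound=0 product=2
t=5: arr=0 -> substrate=0 bound=0 product=2
t=6: arr=1 -> substrate=0 bound=1 product=2
t=7: arr=1 -> substrate=0 bound=2 product=2
t=8: arr=1 -> substrate=0 bound=3 product=2
t=9: arr=0 -> substrate=0 bound=2 product=3
t=10: arr=1 -> substrate=0 bound=2 product=4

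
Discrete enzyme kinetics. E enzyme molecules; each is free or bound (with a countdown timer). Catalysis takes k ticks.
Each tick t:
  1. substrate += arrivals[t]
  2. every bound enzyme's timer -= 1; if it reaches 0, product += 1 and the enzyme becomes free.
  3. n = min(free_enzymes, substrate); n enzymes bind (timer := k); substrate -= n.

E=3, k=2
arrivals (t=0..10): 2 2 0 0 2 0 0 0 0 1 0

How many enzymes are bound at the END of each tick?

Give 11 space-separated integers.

Answer: 2 3 2 1 2 2 0 0 0 1 1

Derivation:
t=0: arr=2 -> substrate=0 bound=2 product=0
t=1: arr=2 -> substrate=1 bound=3 product=0
t=2: arr=0 -> substrate=0 bound=2 product=2
t=3: arr=0 -> substrate=0 bound=1 product=3
t=4: arr=2 -> substrate=0 bound=2 product=4
t=5: arr=0 -> substrate=0 bound=2 product=4
t=6: arr=0 -> substrate=0 bound=0 product=6
t=7: arr=0 -> substrate=0 bound=0 product=6
t=8: arr=0 -> substrate=0 bound=0 product=6
t=9: arr=1 -> substrate=0 bound=1 product=6
t=10: arr=0 -> substrate=0 bound=1 product=6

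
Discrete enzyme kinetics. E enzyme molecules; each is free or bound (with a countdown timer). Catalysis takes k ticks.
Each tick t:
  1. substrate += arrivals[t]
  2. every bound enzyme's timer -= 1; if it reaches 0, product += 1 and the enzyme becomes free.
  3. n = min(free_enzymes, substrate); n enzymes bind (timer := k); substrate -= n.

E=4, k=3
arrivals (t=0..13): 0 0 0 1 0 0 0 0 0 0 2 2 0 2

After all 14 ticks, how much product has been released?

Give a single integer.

Answer: 3

Derivation:
t=0: arr=0 -> substrate=0 bound=0 product=0
t=1: arr=0 -> substrate=0 bound=0 product=0
t=2: arr=0 -> substrate=0 bound=0 product=0
t=3: arr=1 -> substrate=0 bound=1 product=0
t=4: arr=0 -> substrate=0 bound=1 product=0
t=5: arr=0 -> substrate=0 bound=1 product=0
t=6: arr=0 -> substrate=0 bound=0 product=1
t=7: arr=0 -> substrate=0 bound=0 product=1
t=8: arr=0 -> substrate=0 bound=0 product=1
t=9: arr=0 -> substrate=0 bound=0 product=1
t=10: arr=2 -> substrate=0 bound=2 product=1
t=11: arr=2 -> substrate=0 bound=4 product=1
t=12: arr=0 -> substrate=0 bound=4 product=1
t=13: arr=2 -> substrate=0 bound=4 product=3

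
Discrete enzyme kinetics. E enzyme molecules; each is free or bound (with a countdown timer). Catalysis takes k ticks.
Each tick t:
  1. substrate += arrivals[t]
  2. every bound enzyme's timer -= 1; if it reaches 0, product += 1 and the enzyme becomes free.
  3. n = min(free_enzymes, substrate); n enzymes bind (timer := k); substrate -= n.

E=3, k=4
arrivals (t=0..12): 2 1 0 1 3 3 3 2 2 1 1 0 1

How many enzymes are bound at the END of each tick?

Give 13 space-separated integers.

Answer: 2 3 3 3 3 3 3 3 3 3 3 3 3

Derivation:
t=0: arr=2 -> substrate=0 bound=2 product=0
t=1: arr=1 -> substrate=0 bound=3 product=0
t=2: arr=0 -> substrate=0 bound=3 product=0
t=3: arr=1 -> substrate=1 bound=3 product=0
t=4: arr=3 -> substrate=2 bound=3 product=2
t=5: arr=3 -> substrate=4 bound=3 product=3
t=6: arr=3 -> substrate=7 bound=3 product=3
t=7: arr=2 -> substrate=9 bound=3 product=3
t=8: arr=2 -> substrate=9 bound=3 product=5
t=9: arr=1 -> substrate=9 bound=3 product=6
t=10: arr=1 -> substrate=10 bound=3 product=6
t=11: arr=0 -> substrate=10 bound=3 product=6
t=12: arr=1 -> substrate=9 bound=3 product=8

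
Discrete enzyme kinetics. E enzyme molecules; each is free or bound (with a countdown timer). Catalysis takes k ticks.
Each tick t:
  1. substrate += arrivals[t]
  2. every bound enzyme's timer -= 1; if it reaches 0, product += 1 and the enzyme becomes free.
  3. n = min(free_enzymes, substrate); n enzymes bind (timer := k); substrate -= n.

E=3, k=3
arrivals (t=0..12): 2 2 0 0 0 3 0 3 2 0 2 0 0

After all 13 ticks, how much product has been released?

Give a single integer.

Answer: 10

Derivation:
t=0: arr=2 -> substrate=0 bound=2 product=0
t=1: arr=2 -> substrate=1 bound=3 product=0
t=2: arr=0 -> substrate=1 bound=3 product=0
t=3: arr=0 -> substrate=0 bound=2 product=2
t=4: arr=0 -> substrate=0 bound=1 product=3
t=5: arr=3 -> substrate=1 bound=3 product=3
t=6: arr=0 -> substrate=0 bound=3 product=4
t=7: arr=3 -> substrate=3 bound=3 product=4
t=8: arr=2 -> substrate=3 bound=3 product=6
t=9: arr=0 -> substrate=2 bound=3 product=7
t=10: arr=2 -> substrate=4 bound=3 product=7
t=11: arr=0 -> substrate=2 bound=3 product=9
t=12: arr=0 -> substrate=1 bound=3 product=10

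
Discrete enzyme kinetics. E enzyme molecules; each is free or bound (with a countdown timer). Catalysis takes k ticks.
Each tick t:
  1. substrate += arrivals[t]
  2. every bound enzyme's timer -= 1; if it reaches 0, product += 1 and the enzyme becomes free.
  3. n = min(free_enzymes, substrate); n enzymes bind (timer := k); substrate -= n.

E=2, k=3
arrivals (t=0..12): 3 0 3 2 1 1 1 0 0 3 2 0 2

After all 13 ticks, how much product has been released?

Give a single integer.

t=0: arr=3 -> substrate=1 bound=2 product=0
t=1: arr=0 -> substrate=1 bound=2 product=0
t=2: arr=3 -> substrate=4 bound=2 product=0
t=3: arr=2 -> substrate=4 bound=2 product=2
t=4: arr=1 -> substrate=5 bound=2 product=2
t=5: arr=1 -> substrate=6 bound=2 product=2
t=6: arr=1 -> substrate=5 bound=2 product=4
t=7: arr=0 -> substrate=5 bound=2 product=4
t=8: arr=0 -> substrate=5 bound=2 product=4
t=9: arr=3 -> substrate=6 bound=2 product=6
t=10: arr=2 -> substrate=8 bound=2 product=6
t=11: arr=0 -> substrate=8 bound=2 product=6
t=12: arr=2 -> substrate=8 bound=2 product=8

Answer: 8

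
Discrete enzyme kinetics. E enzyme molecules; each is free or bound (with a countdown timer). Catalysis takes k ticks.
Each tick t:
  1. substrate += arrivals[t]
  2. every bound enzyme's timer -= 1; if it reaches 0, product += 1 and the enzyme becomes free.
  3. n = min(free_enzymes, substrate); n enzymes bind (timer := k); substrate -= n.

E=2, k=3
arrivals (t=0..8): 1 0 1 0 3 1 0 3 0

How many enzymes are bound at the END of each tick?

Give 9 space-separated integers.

t=0: arr=1 -> substrate=0 bound=1 product=0
t=1: arr=0 -> substrate=0 bound=1 product=0
t=2: arr=1 -> substrate=0 bound=2 product=0
t=3: arr=0 -> substrate=0 bound=1 product=1
t=4: arr=3 -> substrate=2 bound=2 product=1
t=5: arr=1 -> substrate=2 bound=2 product=2
t=6: arr=0 -> substrate=2 bound=2 product=2
t=7: arr=3 -> substrate=4 bound=2 product=3
t=8: arr=0 -> substrate=3 bound=2 product=4

Answer: 1 1 2 1 2 2 2 2 2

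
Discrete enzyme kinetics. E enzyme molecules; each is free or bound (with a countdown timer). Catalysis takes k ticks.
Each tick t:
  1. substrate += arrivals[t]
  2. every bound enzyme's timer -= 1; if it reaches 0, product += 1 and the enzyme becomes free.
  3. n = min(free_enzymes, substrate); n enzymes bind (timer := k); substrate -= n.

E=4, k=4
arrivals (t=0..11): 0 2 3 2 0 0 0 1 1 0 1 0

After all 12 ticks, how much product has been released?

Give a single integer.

Answer: 8

Derivation:
t=0: arr=0 -> substrate=0 bound=0 product=0
t=1: arr=2 -> substrate=0 bound=2 product=0
t=2: arr=3 -> substrate=1 bound=4 product=0
t=3: arr=2 -> substrate=3 bound=4 product=0
t=4: arr=0 -> substrate=3 bound=4 product=0
t=5: arr=0 -> substrate=1 bound=4 product=2
t=6: arr=0 -> substrate=0 bound=3 product=4
t=7: arr=1 -> substrate=0 bound=4 product=4
t=8: arr=1 -> substrate=1 bound=4 product=4
t=9: arr=0 -> substrate=0 bound=3 product=6
t=10: arr=1 -> substrate=0 bound=3 product=7
t=11: arr=0 -> substrate=0 bound=2 product=8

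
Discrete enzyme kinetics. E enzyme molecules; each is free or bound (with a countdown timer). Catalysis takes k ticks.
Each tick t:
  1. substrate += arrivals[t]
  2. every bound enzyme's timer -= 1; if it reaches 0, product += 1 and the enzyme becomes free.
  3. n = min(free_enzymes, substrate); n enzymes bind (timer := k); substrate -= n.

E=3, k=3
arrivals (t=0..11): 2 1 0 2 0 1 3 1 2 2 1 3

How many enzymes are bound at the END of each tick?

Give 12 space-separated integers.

Answer: 2 3 3 3 2 3 3 3 3 3 3 3

Derivation:
t=0: arr=2 -> substrate=0 bound=2 product=0
t=1: arr=1 -> substrate=0 bound=3 product=0
t=2: arr=0 -> substrate=0 bound=3 product=0
t=3: arr=2 -> substrate=0 bound=3 product=2
t=4: arr=0 -> substrate=0 bound=2 product=3
t=5: arr=1 -> substrate=0 bound=3 product=3
t=6: arr=3 -> substrate=1 bound=3 product=5
t=7: arr=1 -> substrate=2 bound=3 product=5
t=8: arr=2 -> substrate=3 bound=3 product=6
t=9: arr=2 -> substrate=3 bound=3 product=8
t=10: arr=1 -> substrate=4 bound=3 product=8
t=11: arr=3 -> substrate=6 bound=3 product=9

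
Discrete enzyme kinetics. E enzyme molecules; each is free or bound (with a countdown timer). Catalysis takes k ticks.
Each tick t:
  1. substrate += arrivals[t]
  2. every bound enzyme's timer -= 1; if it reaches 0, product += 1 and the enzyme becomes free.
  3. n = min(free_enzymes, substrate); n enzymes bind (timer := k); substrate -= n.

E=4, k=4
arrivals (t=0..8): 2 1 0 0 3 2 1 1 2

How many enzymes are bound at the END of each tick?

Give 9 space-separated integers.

t=0: arr=2 -> substrate=0 bound=2 product=0
t=1: arr=1 -> substrate=0 bound=3 product=0
t=2: arr=0 -> substrate=0 bound=3 product=0
t=3: arr=0 -> substrate=0 bound=3 product=0
t=4: arr=3 -> substrate=0 bound=4 product=2
t=5: arr=2 -> substrate=1 bound=4 product=3
t=6: arr=1 -> substrate=2 bound=4 product=3
t=7: arr=1 -> substrate=3 bound=4 product=3
t=8: arr=2 -> substrate=2 bound=4 product=6

Answer: 2 3 3 3 4 4 4 4 4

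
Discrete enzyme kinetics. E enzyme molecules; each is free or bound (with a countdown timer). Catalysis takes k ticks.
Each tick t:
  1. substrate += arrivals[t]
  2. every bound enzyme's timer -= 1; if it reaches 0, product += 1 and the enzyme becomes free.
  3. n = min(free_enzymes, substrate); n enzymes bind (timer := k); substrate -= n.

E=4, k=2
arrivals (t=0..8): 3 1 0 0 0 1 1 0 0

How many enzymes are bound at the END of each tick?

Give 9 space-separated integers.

Answer: 3 4 1 0 0 1 2 1 0

Derivation:
t=0: arr=3 -> substrate=0 bound=3 product=0
t=1: arr=1 -> substrate=0 bound=4 product=0
t=2: arr=0 -> substrate=0 bound=1 product=3
t=3: arr=0 -> substrate=0 bound=0 product=4
t=4: arr=0 -> substrate=0 bound=0 product=4
t=5: arr=1 -> substrate=0 bound=1 product=4
t=6: arr=1 -> substrate=0 bound=2 product=4
t=7: arr=0 -> substrate=0 bound=1 product=5
t=8: arr=0 -> substrate=0 bound=0 product=6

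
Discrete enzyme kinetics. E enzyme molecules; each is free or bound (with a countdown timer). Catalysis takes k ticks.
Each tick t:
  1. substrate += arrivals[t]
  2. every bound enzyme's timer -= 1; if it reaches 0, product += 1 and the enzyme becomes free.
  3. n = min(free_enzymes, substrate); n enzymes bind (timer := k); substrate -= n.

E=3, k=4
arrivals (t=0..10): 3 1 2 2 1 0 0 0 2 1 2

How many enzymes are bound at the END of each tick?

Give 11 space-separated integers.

t=0: arr=3 -> substrate=0 bound=3 product=0
t=1: arr=1 -> substrate=1 bound=3 product=0
t=2: arr=2 -> substrate=3 bound=3 product=0
t=3: arr=2 -> substrate=5 bound=3 product=0
t=4: arr=1 -> substrate=3 bound=3 product=3
t=5: arr=0 -> substrate=3 bound=3 product=3
t=6: arr=0 -> substrate=3 bound=3 product=3
t=7: arr=0 -> substrate=3 bound=3 product=3
t=8: arr=2 -> substrate=2 bound=3 product=6
t=9: arr=1 -> substrate=3 bound=3 product=6
t=10: arr=2 -> substrate=5 bound=3 product=6

Answer: 3 3 3 3 3 3 3 3 3 3 3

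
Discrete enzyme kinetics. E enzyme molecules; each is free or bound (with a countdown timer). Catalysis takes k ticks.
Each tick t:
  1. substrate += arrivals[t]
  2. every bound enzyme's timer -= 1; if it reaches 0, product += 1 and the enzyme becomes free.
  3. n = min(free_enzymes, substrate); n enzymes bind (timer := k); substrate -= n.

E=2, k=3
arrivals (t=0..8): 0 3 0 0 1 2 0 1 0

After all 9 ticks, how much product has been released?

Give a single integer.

t=0: arr=0 -> substrate=0 bound=0 product=0
t=1: arr=3 -> substrate=1 bound=2 product=0
t=2: arr=0 -> substrate=1 bound=2 product=0
t=3: arr=0 -> substrate=1 bound=2 product=0
t=4: arr=1 -> substrate=0 bound=2 product=2
t=5: arr=2 -> substrate=2 bound=2 product=2
t=6: arr=0 -> substrate=2 bound=2 product=2
t=7: arr=1 -> substrate=1 bound=2 product=4
t=8: arr=0 -> substrate=1 bound=2 product=4

Answer: 4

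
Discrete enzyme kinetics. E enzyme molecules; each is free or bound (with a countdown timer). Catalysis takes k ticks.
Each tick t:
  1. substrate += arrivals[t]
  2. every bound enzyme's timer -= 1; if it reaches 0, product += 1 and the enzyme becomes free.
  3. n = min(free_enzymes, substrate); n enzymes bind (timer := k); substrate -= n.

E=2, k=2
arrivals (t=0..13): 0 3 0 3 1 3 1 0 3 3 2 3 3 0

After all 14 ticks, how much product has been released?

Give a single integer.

Answer: 12

Derivation:
t=0: arr=0 -> substrate=0 bound=0 product=0
t=1: arr=3 -> substrate=1 bound=2 product=0
t=2: arr=0 -> substrate=1 bound=2 product=0
t=3: arr=3 -> substrate=2 bound=2 product=2
t=4: arr=1 -> substrate=3 bound=2 product=2
t=5: arr=3 -> substrate=4 bound=2 product=4
t=6: arr=1 -> substrate=5 bound=2 product=4
t=7: arr=0 -> substrate=3 bound=2 product=6
t=8: arr=3 -> substrate=6 bound=2 product=6
t=9: arr=3 -> substrate=7 bound=2 product=8
t=10: arr=2 -> substrate=9 bound=2 product=8
t=11: arr=3 -> substrate=10 bound=2 product=10
t=12: arr=3 -> substrate=13 bound=2 product=10
t=13: arr=0 -> substrate=11 bound=2 product=12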